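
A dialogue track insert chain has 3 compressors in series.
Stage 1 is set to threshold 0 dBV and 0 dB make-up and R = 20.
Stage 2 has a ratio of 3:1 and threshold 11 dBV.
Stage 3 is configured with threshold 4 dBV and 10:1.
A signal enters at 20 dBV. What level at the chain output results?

1 dBV

Stage 1: overshoot 20 dB → 20/20 = 1 dB → 1 dBV.
Stage 2: below threshold (1 ≤ 11); passes unchanged; output 1 dBV.
Stage 3: 1 dBV ≤ 4 dBV, so stage 3 doesn't engage; output 1 dBV.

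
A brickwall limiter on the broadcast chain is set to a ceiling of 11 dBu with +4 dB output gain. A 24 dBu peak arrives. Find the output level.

A brickwall limiter is an ∞:1 compressor: any input above the ceiling is clamped to 11 dBu.
Output gain then adds 4 dB: 11 + 4 = 15 dBu.

15 dBu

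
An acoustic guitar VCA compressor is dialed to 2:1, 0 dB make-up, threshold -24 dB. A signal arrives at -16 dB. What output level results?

Overshoot: -16 − (-24) = 8 dB.
2:1 compression reduces that to 8/2 = 4 dB over.
Output = -24 + 4 = -20 dB.

-20 dB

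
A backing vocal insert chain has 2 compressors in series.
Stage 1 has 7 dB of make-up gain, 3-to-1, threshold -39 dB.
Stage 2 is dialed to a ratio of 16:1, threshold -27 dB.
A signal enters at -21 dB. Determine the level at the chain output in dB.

-26.9375 dB

Stage 1: 18 dB above -39 dB, reduced 3:1 to 6 dB above → -33 dB; +7 dB make-up → -26 dB.
Stage 2: -26 dB is 1 dB over -27 dB; at 16:1 that becomes 0.0625 dB over, giving -26.9375 dB.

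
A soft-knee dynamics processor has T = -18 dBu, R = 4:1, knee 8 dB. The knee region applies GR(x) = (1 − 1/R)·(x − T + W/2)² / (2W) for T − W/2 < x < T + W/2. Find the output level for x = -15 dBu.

x − T + W/2 = -15 − (-18) + 4 = 7.
GR = (1 − 1/4) × 7² / 16 = 0.75 × 49 / 16 = 2.296875 dB.
Output = -15 − 2.296875 = -17.296875 dBu.

-17.296875 dBu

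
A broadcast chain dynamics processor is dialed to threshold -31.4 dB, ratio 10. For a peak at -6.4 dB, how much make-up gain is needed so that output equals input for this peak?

Overshoot 25 dB → 25/10 = 2.5 dB after compression, so the compressed level is -31.4 + 2.5 = -28.9 dB.
Make-up = target − compressed = -6.4 − (-28.9) = 22.5 dB.

22.5 dB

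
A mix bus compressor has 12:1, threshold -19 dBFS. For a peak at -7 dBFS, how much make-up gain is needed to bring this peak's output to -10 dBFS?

8 dB

Without make-up, output = threshold + overshoot/12 = -19 + 1 = -18 dBFS.
Gap to target: 8 dB.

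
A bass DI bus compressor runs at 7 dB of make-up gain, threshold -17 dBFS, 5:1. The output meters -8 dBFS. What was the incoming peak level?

-7 dBFS

Stripping the +7 dB make-up gives -15 dBFS at the gain stage.
The compressed level sits -15 − (-17) = 2 dB over threshold.
Before 5:1 compression the overshoot was 2 × 5 = 10 dB, so input = -17 + 10 = -7 dBFS.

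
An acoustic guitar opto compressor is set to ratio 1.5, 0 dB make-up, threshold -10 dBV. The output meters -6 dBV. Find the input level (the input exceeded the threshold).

Post-compression overshoot = -6 − (-10) = 4 dB.
Before 1.5:1 compression the overshoot was 4 × 1.5 = 6 dB, so input = -10 + 6 = -4 dBV.

-4 dBV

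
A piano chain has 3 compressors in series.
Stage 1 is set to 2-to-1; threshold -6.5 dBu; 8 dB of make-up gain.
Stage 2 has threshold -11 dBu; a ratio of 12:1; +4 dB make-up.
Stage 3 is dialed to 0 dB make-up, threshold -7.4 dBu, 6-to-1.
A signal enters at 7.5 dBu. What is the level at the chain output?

-7.0625 dBu

Stage 1: overshoot 14 dB → 14/2 = 7 dB → 0.5 dBu; +8 dB make-up → 8.5 dBu.
Stage 2: 19.5 dB above -11 dBu, reduced 12:1 to 1.625 dB above → -9.375 dBu; +4 dB make-up → -5.375 dBu.
Stage 3: -5.375 dBu is 2.025 dB over -7.4 dBu; at 6:1 that becomes 0.3375 dB over, giving -7.0625 dBu.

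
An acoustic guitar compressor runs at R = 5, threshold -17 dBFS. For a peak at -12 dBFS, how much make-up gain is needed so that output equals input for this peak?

4 dB

Without make-up, output = threshold + overshoot/5 = -17 + 1 = -16 dBFS.
Gap to target: 4 dB.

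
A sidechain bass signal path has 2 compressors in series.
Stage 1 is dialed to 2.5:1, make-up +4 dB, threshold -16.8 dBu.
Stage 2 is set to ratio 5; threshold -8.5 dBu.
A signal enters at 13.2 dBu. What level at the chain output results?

Stage 1: 30 dB above -16.8 dBu, reduced 2.5:1 to 12 dB above → -4.8 dBu; +4 dB make-up → -0.8 dBu.
Stage 2: 7.7 dB above -8.5 dBu, reduced 5:1 to 1.54 dB above → -6.96 dBu.

-6.96 dBu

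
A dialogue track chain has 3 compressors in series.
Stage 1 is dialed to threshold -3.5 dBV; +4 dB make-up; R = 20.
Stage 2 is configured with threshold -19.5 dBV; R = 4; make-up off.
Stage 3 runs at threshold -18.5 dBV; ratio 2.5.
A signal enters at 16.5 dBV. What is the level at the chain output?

-16.8 dBV

Stage 1: overshoot 20 dB → 20/20 = 1 dB → -2.5 dBV; +4 dB make-up → 1.5 dBV.
Stage 2: 21 dB above -19.5 dBV, reduced 4:1 to 5.25 dB above → -14.25 dBV.
Stage 3: -14.25 dBV is 4.25 dB over -18.5 dBV; at 2.5:1 that becomes 1.7 dB over, giving -16.8 dBV.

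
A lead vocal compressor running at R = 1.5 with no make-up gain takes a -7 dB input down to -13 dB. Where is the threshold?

-25 dB

Input is 18 dB above T (since output overshoot × R = input overshoot: (-13 − T)·1.5 = -7 − T gives T = -25 dB).
Check: -25 + (-7 − (-25))/1.5 = -25 + 12 = -13 dB. ✓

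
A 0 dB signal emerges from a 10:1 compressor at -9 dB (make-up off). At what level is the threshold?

-10 dB

Let T be the threshold. Output overshoot = (input overshoot)/R, so -9 − T = (0 − T)/10.
10·(-9 − T) = 0 − T → 9·T = -90 − 0 = -90.
T = -90/9 = -10 dB.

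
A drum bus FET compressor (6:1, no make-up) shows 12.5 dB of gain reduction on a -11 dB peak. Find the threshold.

Gain reduction = -11 − (-23.5) = 12.5 dB; output overshoot = GR / (R − 1) = 12.5 / 5 = 2.5 dB.
Threshold = output − output overshoot = -23.5 − 2.5 = -26 dB.

-26 dB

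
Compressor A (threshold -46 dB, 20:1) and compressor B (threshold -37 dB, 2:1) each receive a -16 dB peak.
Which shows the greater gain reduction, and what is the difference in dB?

A, by 18 dB

A: 30 dB over, compressed to 1.5 dB over, so 28.5 dB of GR.
B: 21 dB over, compressed to 10.5 dB over, so 10.5 dB of GR.
A reduces 18 dB more.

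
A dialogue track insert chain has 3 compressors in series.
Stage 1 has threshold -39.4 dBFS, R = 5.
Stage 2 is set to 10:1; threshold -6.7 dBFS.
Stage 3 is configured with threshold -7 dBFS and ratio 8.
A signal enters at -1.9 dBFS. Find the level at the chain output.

-31.9 dBFS

Stage 1: -1.9 dBFS is 37.5 dB over -39.4 dBFS; at 5:1 that becomes 7.5 dB over, giving -31.9 dBFS.
Stage 2: -31.9 dBFS is at or below the -6.7 dBFS threshold — no compression; output -31.9 dBFS.
Stage 3: -31.9 dBFS is at or below the -7 dBFS threshold — no compression; output -31.9 dBFS.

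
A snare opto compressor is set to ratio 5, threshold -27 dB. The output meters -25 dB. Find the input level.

-17 dB

The compressed level sits -25 − (-27) = 2 dB over threshold.
Undo the ratio: input overshoot = 2 × 5 = 10 dB, giving input = -17 dB.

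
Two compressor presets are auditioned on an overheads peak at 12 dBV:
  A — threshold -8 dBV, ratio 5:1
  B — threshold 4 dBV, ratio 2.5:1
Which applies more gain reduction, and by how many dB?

A, by 11.2 dB

A: GR = 20 − 20/5 = 16 dB.
B: GR = 8 − 8/2.5 = 4.8 dB.
Difference: 11.2 dB in favour of A.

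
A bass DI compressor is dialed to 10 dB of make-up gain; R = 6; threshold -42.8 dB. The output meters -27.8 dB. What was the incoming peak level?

Stripping the +10 dB make-up gives -37.8 dB at the gain stage.
The compressed level sits -37.8 − (-42.8) = 5 dB over threshold.
Undo the ratio: input overshoot = 5 × 6 = 30 dB, giving input = -12.8 dB.

-12.8 dB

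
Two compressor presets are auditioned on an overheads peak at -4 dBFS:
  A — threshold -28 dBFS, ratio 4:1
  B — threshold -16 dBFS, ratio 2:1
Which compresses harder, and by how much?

A, by 12 dB

A: 24 dB over, compressed to 6 dB over, so 18 dB of GR.
B: 12 dB over, compressed to 6 dB over, so 6 dB of GR.
A reduces 12 dB more.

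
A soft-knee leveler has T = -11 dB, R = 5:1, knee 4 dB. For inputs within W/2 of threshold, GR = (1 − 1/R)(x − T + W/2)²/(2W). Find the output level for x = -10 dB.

-10.9 dB

x − T + W/2 = -10 − (-11) + 2 = 3.
GR = (1 − 1/5) × 3² / 8 = 0.8 × 9 / 8 = 0.9 dB.
Output = -10 − 0.9 = -10.9 dB.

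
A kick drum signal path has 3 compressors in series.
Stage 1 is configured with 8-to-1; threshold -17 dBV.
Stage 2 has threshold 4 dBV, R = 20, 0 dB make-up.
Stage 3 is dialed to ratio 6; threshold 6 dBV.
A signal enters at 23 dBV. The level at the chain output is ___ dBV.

Stage 1: overshoot 40 dB → 40/8 = 5 dB → -12 dBV.
Stage 2: -12 dBV is at or below the 4 dBV threshold — no compression; output -12 dBV.
Stage 3: -12 dBV ≤ 6 dBV, so stage 3 doesn't engage; output -12 dBV.

-12 dBV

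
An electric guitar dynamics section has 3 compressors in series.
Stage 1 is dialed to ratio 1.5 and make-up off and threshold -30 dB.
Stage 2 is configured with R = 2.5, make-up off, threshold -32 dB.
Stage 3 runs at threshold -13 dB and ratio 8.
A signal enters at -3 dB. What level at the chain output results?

-24 dB

Stage 1: overshoot 27 dB → 27/1.5 = 18 dB → -12 dB.
Stage 2: overshoot 20 dB → 20/2.5 = 8 dB → -24 dB.
Stage 3: -24 dB is at or below the -13 dB threshold — no compression; output -24 dB.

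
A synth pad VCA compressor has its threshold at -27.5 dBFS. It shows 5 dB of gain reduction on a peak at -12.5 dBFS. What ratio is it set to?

1.5:1

Input overshoot = -12.5 − (-27.5) = 15 dB.
Output overshoot = 15 − 5 = 10 dB.
Ratio = input overshoot / output overshoot = 15 / 10 = 1.5.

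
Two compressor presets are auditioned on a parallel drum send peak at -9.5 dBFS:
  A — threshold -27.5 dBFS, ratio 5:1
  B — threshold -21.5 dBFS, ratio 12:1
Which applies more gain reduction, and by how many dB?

A: overshoot 18 dB → output overshoot 3.6 dB → GR 14.4 dB.
B: overshoot 12 dB → output overshoot 1 dB → GR 11 dB.
Difference: 3.4 dB in favour of A.

A, by 3.4 dB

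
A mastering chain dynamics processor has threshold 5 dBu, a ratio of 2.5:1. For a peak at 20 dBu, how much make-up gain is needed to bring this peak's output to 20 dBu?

9 dB

The peak compresses to 5 + 15/2.5 = 11 dBu.
To reach 20 dBu requires 20 − 11 = 9 dB of make-up.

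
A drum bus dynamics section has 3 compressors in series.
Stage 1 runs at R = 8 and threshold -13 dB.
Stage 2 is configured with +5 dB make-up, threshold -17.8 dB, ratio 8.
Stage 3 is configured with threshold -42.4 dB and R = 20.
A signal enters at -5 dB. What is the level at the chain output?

Stage 1: 8 dB above -13 dB, reduced 8:1 to 1 dB above → -12 dB.
Stage 2: -12 dB is 5.8 dB over -17.8 dB; at 8:1 that becomes 0.725 dB over, giving -17.075 dB; +5 dB make-up → -12.075 dB.
Stage 3: -12.075 dB is 30.325 dB over -42.4 dB; at 20:1 that becomes 1.51625 dB over, giving -40.88375 dB.

-40.88375 dB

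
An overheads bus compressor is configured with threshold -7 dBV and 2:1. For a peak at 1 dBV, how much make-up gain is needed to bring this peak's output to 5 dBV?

8 dB

The peak compresses to -7 + 8/2 = -3 dBV.
To reach 5 dBV requires 5 − (-3) = 8 dB of make-up.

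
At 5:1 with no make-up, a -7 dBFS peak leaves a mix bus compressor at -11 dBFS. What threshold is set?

Let T be the threshold. Output overshoot = (input overshoot)/R, so -11 − T = (-7 − T)/5.
5·(-11 − T) = -7 − T → 4·T = -55 − (-7) = -48.
T = -48/4 = -12 dBFS.

-12 dBFS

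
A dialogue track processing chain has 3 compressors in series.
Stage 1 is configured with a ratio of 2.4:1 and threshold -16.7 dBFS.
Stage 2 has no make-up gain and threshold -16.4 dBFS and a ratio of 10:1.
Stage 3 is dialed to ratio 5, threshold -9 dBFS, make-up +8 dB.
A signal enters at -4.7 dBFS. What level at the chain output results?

Stage 1: 12 dB above -16.7 dBFS, reduced 2.4:1 to 5 dB above → -11.7 dBFS.
Stage 2: overshoot 4.7 dB → 4.7/10 = 0.47 dB → -15.93 dBFS.
Stage 3: below threshold (-15.93 ≤ -9); passes unchanged; make-up brings it to -7.93 dBFS.

-7.93 dBFS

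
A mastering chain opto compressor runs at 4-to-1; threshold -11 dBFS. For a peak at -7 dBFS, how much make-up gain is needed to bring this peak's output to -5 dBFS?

5 dB

Overshoot 4 dB → 4/4 = 1 dB after compression, so the compressed level is -11 + 1 = -10 dBFS.
Make-up = target − compressed = -5 − (-10) = 5 dB.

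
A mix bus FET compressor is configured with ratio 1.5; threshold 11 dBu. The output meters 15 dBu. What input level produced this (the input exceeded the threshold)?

17 dBu

That's 4 dB above the 11 dBu threshold.
Before 1.5:1 compression the overshoot was 4 × 1.5 = 6 dB, so input = 11 + 6 = 17 dBu.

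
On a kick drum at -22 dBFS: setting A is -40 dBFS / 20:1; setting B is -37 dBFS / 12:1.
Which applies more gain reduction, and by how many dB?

A: GR = 18 − 18/20 = 17.1 dB.
B: GR = 15 − 15/12 = 13.75 dB.
A reduces 3.35 dB more.

A, by 3.35 dB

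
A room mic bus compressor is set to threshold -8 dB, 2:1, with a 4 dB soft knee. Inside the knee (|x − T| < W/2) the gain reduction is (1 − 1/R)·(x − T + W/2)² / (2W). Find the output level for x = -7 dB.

-7.5625 dB

x − T + W/2 = -7 − (-8) + 2 = 3.
GR = (1 − 1/2) × 3² / 8 = 0.5 × 9 / 8 = 0.5625 dB.
Output = -7 − 0.5625 = -7.5625 dB.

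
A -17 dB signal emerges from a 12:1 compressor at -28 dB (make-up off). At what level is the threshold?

Input is 12 dB above T (since output overshoot × R = input overshoot: (-28 − T)·12 = -17 − T gives T = -29 dB).
Check: -29 + (-17 − (-29))/12 = -29 + 1 = -28 dB. ✓

-29 dB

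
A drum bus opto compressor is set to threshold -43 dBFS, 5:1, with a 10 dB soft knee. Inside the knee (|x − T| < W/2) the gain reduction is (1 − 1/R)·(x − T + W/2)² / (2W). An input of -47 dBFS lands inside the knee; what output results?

-47.04 dBFS

x − T + W/2 = -47 − (-43) + 5 = 1.
GR = (1 − 1/5) × 1² / 20 = 0.8 × 1 / 20 = 0.04 dB.
Output = -47 − 0.04 = -47.04 dBFS.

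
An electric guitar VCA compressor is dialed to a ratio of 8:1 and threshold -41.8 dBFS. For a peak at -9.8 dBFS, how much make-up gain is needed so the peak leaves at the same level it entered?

28 dB

The peak compresses to -41.8 + 32/8 = -37.8 dBFS.
To reach -9.8 dBFS requires -9.8 − (-37.8) = 28 dB of make-up.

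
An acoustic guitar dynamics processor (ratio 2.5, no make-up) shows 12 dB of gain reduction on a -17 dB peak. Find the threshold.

Gain reduction = -17 − (-29) = 12 dB; output overshoot = GR / (R − 1) = 12 / 1.5 = 8 dB.
Threshold = output − output overshoot = -29 − 8 = -37 dB.

-37 dB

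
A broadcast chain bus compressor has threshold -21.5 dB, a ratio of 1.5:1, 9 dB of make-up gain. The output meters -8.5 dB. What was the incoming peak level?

-15.5 dB

Remove make-up: -8.5 − 9 = -17.5 dB.
Post-compression overshoot = -17.5 − (-21.5) = 4 dB.
Input overshoot = R × output overshoot = 6 dB → input = -21.5 + 6 = -15.5 dB.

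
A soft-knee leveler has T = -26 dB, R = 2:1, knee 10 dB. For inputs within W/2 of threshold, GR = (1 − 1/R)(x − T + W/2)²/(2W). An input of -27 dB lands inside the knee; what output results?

-27.4 dB

x − T + W/2 = -27 − (-26) + 5 = 4.
GR = (1 − 1/2) × 4² / 20 = 0.5 × 16 / 20 = 0.4 dB.
Output = -27 − 0.4 = -27.4 dB.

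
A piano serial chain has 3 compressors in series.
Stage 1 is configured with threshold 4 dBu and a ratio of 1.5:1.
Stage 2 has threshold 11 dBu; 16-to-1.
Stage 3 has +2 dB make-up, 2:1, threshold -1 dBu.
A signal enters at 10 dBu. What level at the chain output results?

Stage 1: 10 dBu is 6 dB over 4 dBu; at 1.5:1 that becomes 4 dB over, giving 8 dBu.
Stage 2: 8 dBu ≤ 11 dBu, so stage 2 doesn't engage; output 8 dBu.
Stage 3: 8 dBu is 9 dB over -1 dBu; at 2:1 that becomes 4.5 dB over, giving 3.5 dBu; +2 dB make-up → 5.5 dBu.

5.5 dBu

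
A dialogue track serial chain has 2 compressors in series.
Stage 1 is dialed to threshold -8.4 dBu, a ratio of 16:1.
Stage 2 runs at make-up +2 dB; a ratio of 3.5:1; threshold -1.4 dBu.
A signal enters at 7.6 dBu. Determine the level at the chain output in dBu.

-5.4 dBu

Stage 1: 16 dB above -8.4 dBu, reduced 16:1 to 1 dB above → -7.4 dBu.
Stage 2: below threshold (-7.4 ≤ -1.4); passes unchanged; make-up brings it to -5.4 dBu.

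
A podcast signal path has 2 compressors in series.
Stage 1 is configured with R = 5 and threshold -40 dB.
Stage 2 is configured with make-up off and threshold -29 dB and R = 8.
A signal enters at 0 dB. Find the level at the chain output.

-32 dB

Stage 1: 40 dB above -40 dB, reduced 5:1 to 8 dB above → -32 dB.
Stage 2: -32 dB ≤ -29 dB, so stage 2 doesn't engage; output -32 dB.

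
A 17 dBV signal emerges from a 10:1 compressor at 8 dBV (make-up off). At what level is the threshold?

7 dBV

Gain reduction = 17 − 8 = 9 dB; output overshoot = GR / (R − 1) = 9 / 9 = 1 dB.
Threshold = output − output overshoot = 8 − 1 = 7 dBV.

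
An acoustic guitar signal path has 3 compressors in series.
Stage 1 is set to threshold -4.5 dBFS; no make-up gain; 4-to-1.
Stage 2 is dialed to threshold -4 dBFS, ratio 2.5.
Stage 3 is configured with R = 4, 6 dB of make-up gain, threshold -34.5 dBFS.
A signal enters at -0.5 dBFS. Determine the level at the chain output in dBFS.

-20.825 dBFS

Stage 1: -0.5 dBFS is 4 dB over -4.5 dBFS; at 4:1 that becomes 1 dB over, giving -3.5 dBFS.
Stage 2: 0.5 dB above -4 dBFS, reduced 2.5:1 to 0.2 dB above → -3.8 dBFS.
Stage 3: overshoot 30.7 dB → 30.7/4 = 7.675 dB → -26.825 dBFS; +6 dB make-up → -20.825 dBFS.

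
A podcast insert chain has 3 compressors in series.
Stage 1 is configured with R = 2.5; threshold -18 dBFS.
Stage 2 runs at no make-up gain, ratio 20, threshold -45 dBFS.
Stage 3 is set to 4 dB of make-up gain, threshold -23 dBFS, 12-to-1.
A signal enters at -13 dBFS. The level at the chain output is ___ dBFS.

Stage 1: 5 dB above -18 dBFS, reduced 2.5:1 to 2 dB above → -16 dBFS.
Stage 2: -16 dBFS is 29 dB over -45 dBFS; at 20:1 that becomes 1.45 dB over, giving -43.55 dBFS.
Stage 3: -43.55 dBFS is at or below the -23 dBFS threshold — no compression; make-up brings it to -39.55 dBFS.

-39.55 dBFS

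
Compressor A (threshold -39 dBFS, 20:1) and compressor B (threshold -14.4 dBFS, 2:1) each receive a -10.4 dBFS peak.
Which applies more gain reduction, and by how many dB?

A: 28.6 dB over, compressed to 1.43 dB over, so 27.17 dB of GR.
B: 4 dB over, compressed to 2 dB over, so 2 dB of GR.
A applies 25.17 dB more gain reduction.

A, by 25.17 dB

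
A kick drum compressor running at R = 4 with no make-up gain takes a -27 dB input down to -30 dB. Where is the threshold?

Gain reduction = -27 − (-30) = 3 dB; output overshoot = GR / (R − 1) = 3 / 3 = 1 dB.
Threshold = output − output overshoot = -30 − 1 = -31 dB.

-31 dB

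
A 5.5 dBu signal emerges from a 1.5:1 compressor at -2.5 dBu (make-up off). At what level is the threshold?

Gain reduction = 5.5 − (-2.5) = 8 dB; output overshoot = GR / (R − 1) = 8 / 0.5 = 16 dB.
Threshold = output − output overshoot = -2.5 − 16 = -18.5 dBu.

-18.5 dBu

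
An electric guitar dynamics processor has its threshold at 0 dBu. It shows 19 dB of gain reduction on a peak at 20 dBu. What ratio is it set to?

20:1

Input overshoot = 20 − 0 = 20 dB.
Output overshoot = 20 − 19 = 1 dB.
Ratio = input overshoot / output overshoot = 20 / 1 = 20.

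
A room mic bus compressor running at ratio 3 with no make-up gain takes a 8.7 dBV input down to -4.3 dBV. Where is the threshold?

Let T be the threshold. Output overshoot = (input overshoot)/R, so -4.3 − T = (8.7 − T)/3.
3·(-4.3 − T) = 8.7 − T → 2·T = -12.9 − 8.7 = -21.6.
T = -21.6/2 = -10.8 dBV.

-10.8 dBV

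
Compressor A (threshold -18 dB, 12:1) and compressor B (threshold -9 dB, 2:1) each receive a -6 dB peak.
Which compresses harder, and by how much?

A, by 9.5 dB

A: GR = 12 − 12/12 = 11 dB.
B: GR = 3 − 3/2 = 1.5 dB.
Difference: 9.5 dB in favour of A.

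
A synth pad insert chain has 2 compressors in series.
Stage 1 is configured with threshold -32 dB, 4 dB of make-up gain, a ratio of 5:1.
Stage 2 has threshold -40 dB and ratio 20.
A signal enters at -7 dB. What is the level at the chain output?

-39.15 dB

Stage 1: 25 dB above -32 dB, reduced 5:1 to 5 dB above → -27 dB; +4 dB make-up → -23 dB.
Stage 2: -23 dB is 17 dB over -40 dB; at 20:1 that becomes 0.85 dB over, giving -39.15 dB.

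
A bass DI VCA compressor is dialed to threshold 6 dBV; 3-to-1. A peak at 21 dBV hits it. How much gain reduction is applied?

21 dBV exceeds the threshold by 15 dB.
After 3:1 compression the overshoot becomes 15/3 = 5 dB.
GR = overshoot in − overshoot out = 15 − 5 = 10 dB.

10 dB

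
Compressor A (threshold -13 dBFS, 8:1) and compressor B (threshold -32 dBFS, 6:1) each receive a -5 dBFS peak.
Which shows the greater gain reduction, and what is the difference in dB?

A: GR = 8 − 8/8 = 7 dB.
B: GR = 27 − 27/6 = 22.5 dB.
B applies 15.5 dB more gain reduction.

B, by 15.5 dB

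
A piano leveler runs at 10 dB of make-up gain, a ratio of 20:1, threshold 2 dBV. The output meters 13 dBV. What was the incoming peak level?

22 dBV

Remove make-up: 13 − 10 = 3 dBV.
That's 1 dB above the 2 dBV threshold.
Input overshoot = R × output overshoot = 20 dB → input = 2 + 20 = 22 dBV.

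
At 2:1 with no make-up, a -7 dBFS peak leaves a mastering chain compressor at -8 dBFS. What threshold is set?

Gain reduction = -7 − (-8) = 1 dB; output overshoot = GR / (R − 1) = 1 / 1 = 1 dB.
Threshold = output − output overshoot = -8 − 1 = -9 dBFS.

-9 dBFS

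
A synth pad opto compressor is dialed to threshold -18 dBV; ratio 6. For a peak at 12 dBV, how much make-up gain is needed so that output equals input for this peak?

25 dB

The peak compresses to -18 + 30/6 = -13 dBV.
To reach 12 dBV requires 12 − (-13) = 25 dB of make-up.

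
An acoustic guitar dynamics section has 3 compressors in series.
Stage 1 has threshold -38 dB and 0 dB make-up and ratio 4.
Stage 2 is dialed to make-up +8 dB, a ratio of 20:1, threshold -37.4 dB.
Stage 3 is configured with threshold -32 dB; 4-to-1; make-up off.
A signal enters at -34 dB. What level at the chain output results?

-31.345 dB

Stage 1: overshoot 4 dB → 4/4 = 1 dB → -37 dB.
Stage 2: overshoot 0.4 dB → 0.4/20 = 0.02 dB → -37.38 dB; +8 dB make-up → -29.38 dB.
Stage 3: -29.38 dB is 2.62 dB over -32 dB; at 4:1 that becomes 0.655 dB over, giving -31.345 dB.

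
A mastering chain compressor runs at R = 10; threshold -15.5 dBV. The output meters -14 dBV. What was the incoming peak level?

The compressed level sits -14 − (-15.5) = 1.5 dB over threshold.
Undo the ratio: input overshoot = 1.5 × 10 = 15 dB, giving input = -0.5 dBV.

-0.5 dBV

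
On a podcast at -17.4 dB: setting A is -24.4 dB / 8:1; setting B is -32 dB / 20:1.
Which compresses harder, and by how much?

A: overshoot 7 dB → output overshoot 0.875 dB → GR 6.125 dB.
B: overshoot 14.6 dB → output overshoot 0.73 dB → GR 13.87 dB.
B reduces 7.745 dB more.

B, by 7.745 dB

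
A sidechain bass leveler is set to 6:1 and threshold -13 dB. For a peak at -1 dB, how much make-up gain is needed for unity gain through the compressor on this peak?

10 dB

Overshoot 12 dB → 12/6 = 2 dB after compression, so the compressed level is -13 + 2 = -11 dB.
Make-up = target − compressed = -1 − (-11) = 10 dB.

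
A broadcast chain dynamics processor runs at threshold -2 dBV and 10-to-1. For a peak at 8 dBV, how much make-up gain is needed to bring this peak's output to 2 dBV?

Without make-up, output = threshold + overshoot/10 = -2 + 1 = -1 dBV.
Gap to target: 3 dB.

3 dB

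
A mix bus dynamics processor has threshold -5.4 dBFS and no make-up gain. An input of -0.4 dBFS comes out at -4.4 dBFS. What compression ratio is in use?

5:1

Input overshoot = -0.4 − (-5.4) = 5 dB; output overshoot = -4.4 − (-5.4) = 1 dB.
Ratio = 5 / 1 = 5.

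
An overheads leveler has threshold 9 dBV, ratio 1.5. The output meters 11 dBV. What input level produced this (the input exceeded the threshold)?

12 dBV

That's 2 dB above the 9 dBV threshold.
Input overshoot = R × output overshoot = 3 dB → input = 9 + 3 = 12 dBV.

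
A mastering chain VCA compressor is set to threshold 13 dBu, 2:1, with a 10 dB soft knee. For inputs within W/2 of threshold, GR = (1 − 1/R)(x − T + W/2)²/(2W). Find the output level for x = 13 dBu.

x − T + W/2 = 13 − 13 + 5 = 5.
GR = (1 − 1/2) × 5² / 20 = 0.5 × 25 / 20 = 0.625 dB.
Output = 13 − 0.625 = 12.375 dBu.

12.375 dBu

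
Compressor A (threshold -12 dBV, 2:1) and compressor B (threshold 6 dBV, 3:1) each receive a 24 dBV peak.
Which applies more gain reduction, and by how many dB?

A: GR = 36 − 36/2 = 18 dB.
B: GR = 18 − 18/3 = 12 dB.
Difference: 6 dB in favour of A.

A, by 6 dB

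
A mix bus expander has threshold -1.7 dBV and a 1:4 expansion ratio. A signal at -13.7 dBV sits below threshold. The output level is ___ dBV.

-49.7 dBV

Undershoot = (-1.7) − (-13.7) = 12 dB.
At 1:4, that expands to 48 dB under threshold.
Output = -1.7 − 48 = -49.7 dBV.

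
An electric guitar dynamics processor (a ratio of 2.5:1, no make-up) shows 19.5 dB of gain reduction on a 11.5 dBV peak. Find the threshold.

-21 dBV

Input is 32.5 dB above T (since output overshoot × R = input overshoot: (-8 − T)·2.5 = 11.5 − T gives T = -21 dBV).
Check: -21 + (11.5 − (-21))/2.5 = -21 + 13 = -8 dBV. ✓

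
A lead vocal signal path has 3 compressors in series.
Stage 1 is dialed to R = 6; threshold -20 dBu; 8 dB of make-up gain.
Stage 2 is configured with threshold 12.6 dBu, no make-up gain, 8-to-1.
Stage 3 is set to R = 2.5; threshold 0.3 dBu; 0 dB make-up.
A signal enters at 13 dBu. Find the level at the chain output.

Stage 1: overshoot 33 dB → 33/6 = 5.5 dB → -14.5 dBu; +8 dB make-up → -6.5 dBu.
Stage 2: -6.5 dBu is at or below the 12.6 dBu threshold — no compression; output -6.5 dBu.
Stage 3: below threshold (-6.5 ≤ 0.3); passes unchanged; output -6.5 dBu.

-6.5 dBu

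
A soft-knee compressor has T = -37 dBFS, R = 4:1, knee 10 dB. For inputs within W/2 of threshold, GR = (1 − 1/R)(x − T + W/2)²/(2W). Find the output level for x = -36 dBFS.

x − T + W/2 = -36 − (-37) + 5 = 6.
GR = (1 − 1/4) × 6² / 20 = 0.75 × 36 / 20 = 1.35 dB.
Output = -36 − 1.35 = -37.35 dBFS.

-37.35 dBFS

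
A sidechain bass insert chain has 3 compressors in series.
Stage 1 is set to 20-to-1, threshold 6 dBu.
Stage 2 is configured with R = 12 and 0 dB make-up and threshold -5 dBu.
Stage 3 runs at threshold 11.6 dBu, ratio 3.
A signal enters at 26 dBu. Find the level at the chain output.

-4 dBu

Stage 1: overshoot 20 dB → 20/20 = 1 dB → 7 dBu.
Stage 2: overshoot 12 dB → 12/12 = 1 dB → -4 dBu.
Stage 3: below threshold (-4 ≤ 11.6); passes unchanged; output -4 dBu.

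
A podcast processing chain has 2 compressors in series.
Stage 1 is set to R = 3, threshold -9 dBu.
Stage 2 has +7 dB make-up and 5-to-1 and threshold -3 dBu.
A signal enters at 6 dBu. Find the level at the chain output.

Stage 1: overshoot 15 dB → 15/3 = 5 dB → -4 dBu.
Stage 2: below threshold (-4 ≤ -3); passes unchanged; make-up brings it to 3 dBu.

3 dBu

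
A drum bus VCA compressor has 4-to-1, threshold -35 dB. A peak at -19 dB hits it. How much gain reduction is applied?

12 dB

The signal is 16 dB above threshold.
At 4:1, output sits 16/4 = 4 dB above threshold.
GR = overshoot in − overshoot out = 16 − 4 = 12 dB.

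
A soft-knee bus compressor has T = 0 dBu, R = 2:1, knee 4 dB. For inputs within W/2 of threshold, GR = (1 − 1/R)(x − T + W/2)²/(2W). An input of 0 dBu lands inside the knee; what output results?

x − T + W/2 = 0 − 0 + 2 = 2.
GR = (1 − 1/2) × 2² / 8 = 0.5 × 4 / 8 = 0.25 dB.
Output = 0 − 0.25 = -0.25 dBu.

-0.25 dBu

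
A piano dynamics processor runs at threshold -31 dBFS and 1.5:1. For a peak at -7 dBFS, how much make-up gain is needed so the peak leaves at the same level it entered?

Without make-up, output = threshold + overshoot/1.5 = -31 + 16 = -15 dBFS.
Gap to target: 8 dB.

8 dB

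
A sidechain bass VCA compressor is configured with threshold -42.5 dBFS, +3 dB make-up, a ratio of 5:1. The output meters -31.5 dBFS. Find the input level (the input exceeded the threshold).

Stripping the +3 dB make-up gives -34.5 dBFS at the gain stage.
The compressed level sits -34.5 − (-42.5) = 8 dB over threshold.
Before 5:1 compression the overshoot was 8 × 5 = 40 dB, so input = -42.5 + 40 = -2.5 dBFS.

-2.5 dBFS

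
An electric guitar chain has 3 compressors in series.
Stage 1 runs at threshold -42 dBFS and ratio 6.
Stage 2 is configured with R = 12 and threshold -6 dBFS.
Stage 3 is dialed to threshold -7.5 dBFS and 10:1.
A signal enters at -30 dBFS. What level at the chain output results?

-40 dBFS

Stage 1: 12 dB above -42 dBFS, reduced 6:1 to 2 dB above → -40 dBFS.
Stage 2: -40 dBFS ≤ -6 dBFS, so stage 2 doesn't engage; output -40 dBFS.
Stage 3: below threshold (-40 ≤ -7.5); passes unchanged; output -40 dBFS.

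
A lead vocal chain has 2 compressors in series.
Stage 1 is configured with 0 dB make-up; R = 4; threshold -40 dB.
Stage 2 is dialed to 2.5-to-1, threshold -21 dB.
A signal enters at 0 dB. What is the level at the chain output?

Stage 1: overshoot 40 dB → 40/4 = 10 dB → -30 dB.
Stage 2: -30 dB is at or below the -21 dB threshold — no compression; output -30 dB.

-30 dB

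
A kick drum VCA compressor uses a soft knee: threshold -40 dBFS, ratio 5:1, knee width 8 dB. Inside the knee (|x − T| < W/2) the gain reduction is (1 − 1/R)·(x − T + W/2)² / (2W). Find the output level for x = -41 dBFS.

x − T + W/2 = -41 − (-40) + 4 = 3.
GR = (1 − 1/5) × 3² / 16 = 0.8 × 9 / 16 = 0.45 dB.
Output = -41 − 0.45 = -41.45 dBFS.

-41.45 dBFS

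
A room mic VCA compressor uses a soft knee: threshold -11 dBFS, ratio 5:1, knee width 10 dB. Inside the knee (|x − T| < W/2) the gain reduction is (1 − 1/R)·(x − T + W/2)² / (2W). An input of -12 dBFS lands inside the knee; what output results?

x − T + W/2 = -12 − (-11) + 5 = 4.
GR = (1 − 1/5) × 4² / 20 = 0.8 × 16 / 20 = 0.64 dB.
Output = -12 − 0.64 = -12.64 dBFS.

-12.64 dBFS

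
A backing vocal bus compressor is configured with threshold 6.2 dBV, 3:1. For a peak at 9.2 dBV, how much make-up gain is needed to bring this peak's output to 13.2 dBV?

Without make-up, output = threshold + overshoot/3 = 6.2 + 1 = 7.2 dBV.
Gap to target: 6 dB.

6 dB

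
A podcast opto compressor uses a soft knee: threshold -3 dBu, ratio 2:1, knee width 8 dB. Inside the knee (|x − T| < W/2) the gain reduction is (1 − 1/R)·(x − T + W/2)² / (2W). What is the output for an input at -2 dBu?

x − T + W/2 = -2 − (-3) + 4 = 5.
GR = (1 − 1/2) × 5² / 16 = 0.5 × 25 / 16 = 0.78125 dB.
Output = -2 − 0.78125 = -2.78125 dBu.

-2.78125 dBu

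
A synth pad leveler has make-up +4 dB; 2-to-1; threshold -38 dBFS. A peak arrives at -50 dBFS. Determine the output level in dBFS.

-46 dBFS

-50 dBFS is 12 dB below the -38 dBFS threshold, so no gain reduction is applied.
Make-up gain adds 4 dB: -50 + 4 = -46 dBFS.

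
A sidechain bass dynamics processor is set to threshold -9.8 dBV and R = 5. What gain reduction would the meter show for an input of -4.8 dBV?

The signal is 5 dB above threshold.
A 5:1 ratio leaves 1 dB of that excess.
Gain reduction = 5 − 1 = 4 dB.

4 dB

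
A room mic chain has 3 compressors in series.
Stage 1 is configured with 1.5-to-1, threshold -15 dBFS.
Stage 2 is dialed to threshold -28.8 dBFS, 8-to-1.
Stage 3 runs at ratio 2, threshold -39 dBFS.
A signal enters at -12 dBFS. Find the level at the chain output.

-32.9125 dBFS

Stage 1: 3 dB above -15 dBFS, reduced 1.5:1 to 2 dB above → -13 dBFS.
Stage 2: -13 dBFS is 15.8 dB over -28.8 dBFS; at 8:1 that becomes 1.975 dB over, giving -26.825 dBFS.
Stage 3: -26.825 dBFS is 12.175 dB over -39 dBFS; at 2:1 that becomes 6.0875 dB over, giving -32.9125 dBFS.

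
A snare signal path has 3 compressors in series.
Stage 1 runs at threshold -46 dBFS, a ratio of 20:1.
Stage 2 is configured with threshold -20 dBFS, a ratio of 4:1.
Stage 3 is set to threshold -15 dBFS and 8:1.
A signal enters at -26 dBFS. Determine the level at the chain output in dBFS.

Stage 1: -26 dBFS is 20 dB over -46 dBFS; at 20:1 that becomes 1 dB over, giving -45 dBFS.
Stage 2: -45 dBFS is at or below the -20 dBFS threshold — no compression; output -45 dBFS.
Stage 3: -45 dBFS ≤ -15 dBFS, so stage 3 doesn't engage; output -45 dBFS.

-45 dBFS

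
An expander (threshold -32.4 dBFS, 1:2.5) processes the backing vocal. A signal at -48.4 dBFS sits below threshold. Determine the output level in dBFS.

-72.4 dBFS

Below threshold, a 1:2.5 expander applies gain = (2.5−1)×(T − x) of attenuation.
(2.5−1) × 16 = 24 dB, so output = -48.4 − 24 = -72.4 dBFS.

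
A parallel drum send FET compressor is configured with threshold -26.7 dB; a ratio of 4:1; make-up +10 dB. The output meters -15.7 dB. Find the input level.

Remove make-up: -15.7 − 10 = -25.7 dB.
The compressed level sits -25.7 − (-26.7) = 1 dB over threshold.
Undo the ratio: input overshoot = 1 × 4 = 4 dB, giving input = -22.7 dB.

-22.7 dB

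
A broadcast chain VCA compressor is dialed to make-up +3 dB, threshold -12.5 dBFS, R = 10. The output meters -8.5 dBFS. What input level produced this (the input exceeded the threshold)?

-2.5 dBFS

Stripping the +3 dB make-up gives -11.5 dBFS at the gain stage.
Post-compression overshoot = -11.5 − (-12.5) = 1 dB.
Input overshoot = R × output overshoot = 10 dB → input = -12.5 + 10 = -2.5 dBFS.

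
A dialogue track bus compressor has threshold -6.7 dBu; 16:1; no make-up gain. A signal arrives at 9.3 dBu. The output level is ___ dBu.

Overshoot: 9.3 − (-6.7) = 16 dB.
At 16:1 the overshoot is divided by 16, leaving 1 dB above threshold.
So the level is -6.7 + 1 = -5.7 dBu.

-5.7 dBu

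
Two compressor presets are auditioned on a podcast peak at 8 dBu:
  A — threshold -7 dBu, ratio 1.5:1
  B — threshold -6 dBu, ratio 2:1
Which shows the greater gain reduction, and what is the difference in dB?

A: GR = 15 − 15/1.5 = 5 dB.
B: GR = 14 − 14/2 = 7 dB.
Difference: 2 dB in favour of B.

B, by 2 dB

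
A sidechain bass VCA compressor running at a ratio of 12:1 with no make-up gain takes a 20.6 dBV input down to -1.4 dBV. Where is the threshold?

Gain reduction = 20.6 − (-1.4) = 22 dB; output overshoot = GR / (R − 1) = 22 / 11 = 2 dB.
Threshold = output − output overshoot = -1.4 − 2 = -3.4 dBV.

-3.4 dBV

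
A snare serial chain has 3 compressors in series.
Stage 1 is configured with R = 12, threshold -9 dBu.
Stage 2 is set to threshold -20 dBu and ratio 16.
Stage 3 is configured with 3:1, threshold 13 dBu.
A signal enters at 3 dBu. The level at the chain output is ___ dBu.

-19.25 dBu

Stage 1: overshoot 12 dB → 12/12 = 1 dB → -8 dBu.
Stage 2: 12 dB above -20 dBu, reduced 16:1 to 0.75 dB above → -19.25 dBu.
Stage 3: -19.25 dBu is at or below the 13 dBu threshold — no compression; output -19.25 dBu.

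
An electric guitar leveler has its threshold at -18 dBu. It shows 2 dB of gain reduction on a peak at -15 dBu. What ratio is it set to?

3:1

Input overshoot = -15 − (-18) = 3 dB.
Output overshoot = 3 − 2 = 1 dB.
Ratio = input overshoot / output overshoot = 3 / 1 = 3.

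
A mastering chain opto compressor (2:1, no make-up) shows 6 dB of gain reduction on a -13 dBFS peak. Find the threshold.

Let T be the threshold. Output overshoot = (input overshoot)/R, so -19 − T = (-13 − T)/2.
2·(-19 − T) = -13 − T → 1·T = -38 − (-13) = -25.
T = -25/1 = -25 dBFS.

-25 dBFS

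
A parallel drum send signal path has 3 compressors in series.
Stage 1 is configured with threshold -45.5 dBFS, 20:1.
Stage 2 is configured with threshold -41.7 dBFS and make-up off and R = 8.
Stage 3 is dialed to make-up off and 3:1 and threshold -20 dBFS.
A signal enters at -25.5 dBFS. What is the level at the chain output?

-44.5 dBFS

Stage 1: 20 dB above -45.5 dBFS, reduced 20:1 to 1 dB above → -44.5 dBFS.
Stage 2: -44.5 dBFS ≤ -41.7 dBFS, so stage 2 doesn't engage; output -44.5 dBFS.
Stage 3: below threshold (-44.5 ≤ -20); passes unchanged; output -44.5 dBFS.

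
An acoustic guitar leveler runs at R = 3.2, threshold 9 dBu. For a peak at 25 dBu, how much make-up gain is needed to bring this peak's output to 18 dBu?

Without make-up, output = threshold + overshoot/3.2 = 9 + 5 = 14 dBu.
Gap to target: 4 dB.

4 dB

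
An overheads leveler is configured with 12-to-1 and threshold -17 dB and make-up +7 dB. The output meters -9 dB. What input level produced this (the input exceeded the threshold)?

-5 dB

Stripping the +7 dB make-up gives -16 dB at the gain stage.
That's 1 dB above the -17 dB threshold.
Input overshoot = R × output overshoot = 12 dB → input = -17 + 12 = -5 dB.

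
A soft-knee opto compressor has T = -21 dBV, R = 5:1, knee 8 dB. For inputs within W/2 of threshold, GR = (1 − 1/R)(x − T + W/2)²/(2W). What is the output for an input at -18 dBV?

x − T + W/2 = -18 − (-21) + 4 = 7.
GR = (1 − 1/5) × 7² / 16 = 0.8 × 49 / 16 = 2.45 dB.
Output = -18 − 2.45 = -20.45 dBV.

-20.45 dBV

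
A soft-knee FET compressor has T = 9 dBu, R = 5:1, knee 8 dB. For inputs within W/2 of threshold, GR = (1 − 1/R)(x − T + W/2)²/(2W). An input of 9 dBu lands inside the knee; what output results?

x − T + W/2 = 9 − 9 + 4 = 4.
GR = (1 − 1/5) × 4² / 16 = 0.8 × 16 / 16 = 0.8 dB.
Output = 9 − 0.8 = 8.2 dBu.

8.2 dBu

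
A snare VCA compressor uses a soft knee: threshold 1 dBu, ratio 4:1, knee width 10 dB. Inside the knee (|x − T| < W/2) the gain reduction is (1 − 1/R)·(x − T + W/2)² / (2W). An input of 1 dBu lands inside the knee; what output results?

x − T + W/2 = 1 − 1 + 5 = 5.
GR = (1 − 1/4) × 5² / 20 = 0.75 × 25 / 20 = 0.9375 dB.
Output = 1 − 0.9375 = 0.0625 dBu.

0.0625 dBu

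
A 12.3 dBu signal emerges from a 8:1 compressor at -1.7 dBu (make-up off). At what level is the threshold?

Gain reduction = 12.3 − (-1.7) = 14 dB; output overshoot = GR / (R − 1) = 14 / 7 = 2 dB.
Threshold = output − output overshoot = -1.7 − 2 = -3.7 dBu.

-3.7 dBu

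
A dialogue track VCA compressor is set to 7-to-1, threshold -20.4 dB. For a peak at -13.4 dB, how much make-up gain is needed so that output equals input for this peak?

Overshoot 7 dB → 7/7 = 1 dB after compression, so the compressed level is -20.4 + 1 = -19.4 dB.
Make-up = target − compressed = -13.4 − (-19.4) = 6 dB.

6 dB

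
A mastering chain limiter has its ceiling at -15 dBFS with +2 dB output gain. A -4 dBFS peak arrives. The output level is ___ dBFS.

A brickwall limiter is an ∞:1 compressor: any input above the ceiling is clamped to -15 dBFS.
Output gain then adds 2 dB: -15 + 2 = -13 dBFS.

-13 dBFS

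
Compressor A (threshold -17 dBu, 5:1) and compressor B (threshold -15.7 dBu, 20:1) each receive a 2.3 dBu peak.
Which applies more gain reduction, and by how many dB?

A: 19.3 dB over, compressed to 3.86 dB over, so 15.44 dB of GR.
B: 18 dB over, compressed to 0.9 dB over, so 17.1 dB of GR.
B applies 1.66 dB more gain reduction.

B, by 1.66 dB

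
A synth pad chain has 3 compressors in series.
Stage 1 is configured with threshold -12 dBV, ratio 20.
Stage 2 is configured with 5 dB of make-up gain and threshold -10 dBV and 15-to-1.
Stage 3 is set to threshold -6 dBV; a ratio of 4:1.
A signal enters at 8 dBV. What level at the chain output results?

-6 dBV

Stage 1: 8 dBV is 20 dB over -12 dBV; at 20:1 that becomes 1 dB over, giving -11 dBV.
Stage 2: -11 dBV ≤ -10 dBV, so stage 2 doesn't engage; make-up brings it to -6 dBV.
Stage 3: -6 dBV ≤ -6 dBV, so stage 3 doesn't engage; output -6 dBV.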